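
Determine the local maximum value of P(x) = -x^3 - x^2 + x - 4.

P'(x) = -3x^2 - 2x + 1 = 0 at x = -1, 1/3.
Second-derivative test with P''(x) = -6x - 2: P''(-1) = 4 > 0 ⇒ local minimum; P''(1/3) = -4 < 0 ⇒ local maximum.
So the local maximum value is P(1/3) = -103/27.

-103/27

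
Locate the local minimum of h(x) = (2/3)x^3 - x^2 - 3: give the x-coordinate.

1

h'(x) = 2x^2 - 2x. Setting h'(x) = 0 gives x ∈ {0, 1}.
Since h''(x) = 4x - 2, we get h''(0) = -2 < 0 ⇒ local maximum; h''(1) = 2 > 0 ⇒ local minimum.
The local minimum is h(1) = -10/3.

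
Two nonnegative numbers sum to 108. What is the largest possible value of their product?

2916

With x + y = 108, the product is P(x) = x(108 − x).
P'(x) = 108 − 2x = 0 gives x = 54; P'' = −2 < 0, so this is the maximum.
P = 54·54 = 2916.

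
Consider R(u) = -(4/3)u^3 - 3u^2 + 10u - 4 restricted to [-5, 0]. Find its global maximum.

113/3

R'(u) = -4u^2 - 6u + 10, whose only zero in [-5, 0] is u = -5/2.
Candidates: R(-5) = 113/3; R(-5/2) = -323/12; R(0) = -4.
Hence the absolute maximum is 113/3 at u = -5.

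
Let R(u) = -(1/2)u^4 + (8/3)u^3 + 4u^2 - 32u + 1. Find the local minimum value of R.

R'(u) = -2u^3 + 8u^2 + 8u - 32 = 0 at u = -2, 2, 4.
R''(u) = -6u^2 + 16u + 8. R''(-2) = -48 < 0 ⇒ local maximum; R''(2) = 16 > 0 ⇒ local minimum; R''(4) = -24 < 0 ⇒ local maximum.
So the local minimum value is R(2) = -101/3.

-101/3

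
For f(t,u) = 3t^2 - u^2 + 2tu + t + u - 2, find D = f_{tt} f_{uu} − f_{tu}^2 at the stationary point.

-16

∂f/∂t = 6t + 2u + 1 = 0 and ∂f/∂u = 2t - 2u + 1 = 0, so (t, u) = (-1/4, 1/4).
The Hessian has f_{tt} = 6, f_{uu} = -2, f_{tu} = 2, giving D = -16 < 0, so the point is a saddle point.
D = (6)·(-2) − (2)^2 = -16.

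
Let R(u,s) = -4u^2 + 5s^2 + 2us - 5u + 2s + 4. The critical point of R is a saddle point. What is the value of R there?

155/28

∂R/∂u = -8u + 2s - 5 = 0 and ∂R/∂s = 2u + 10s + 2 = 0, so (u, s) = (-9/14, -1/14).
The Hessian has R_{uu} = -8, R_{ss} = 10, R_{us} = 2, giving D = -84 < 0, so the point is a saddle point.
R(-9/14, -1/14) = 155/28.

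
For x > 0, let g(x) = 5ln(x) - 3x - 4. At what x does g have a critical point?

g'(x) = 5/x − 3 = 0 gives x = 5/3.
g''(x) = -5/x², which is negative for x > 0, so this is a local maximum.
g(5/3) = 5·ln(5/3) - 5 - 4 ≈ -6.4459.

5/3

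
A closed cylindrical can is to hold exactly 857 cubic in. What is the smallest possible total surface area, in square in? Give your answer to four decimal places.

With radius r and height h, πr²h = 857 so h = 857/(πr²), and S(r) = 2πr² + 2πrh = 2πr² + 2·857/r.
S'(r) = 4πr − 2·857/r² = 0 ⇒ r³ = 857/(2π), so r ≈ 5.1475 and h = 2r ≈ 10.2951.
S''(r) = 4π + 4·857/r³ > 0, so this is the minimum; S ≈ 499.4612.

499.4612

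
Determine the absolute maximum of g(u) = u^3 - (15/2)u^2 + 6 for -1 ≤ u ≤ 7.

6

The derivative is 3u^2 - 15u, which vanishes at u = 0 and u = 5.
Evaluating at the critical points and endpoints: g(-1) = -5/2; g(0) = 6; g(5) = -113/2; g(7) = -37/2.
So the maximum is g(0) = 6.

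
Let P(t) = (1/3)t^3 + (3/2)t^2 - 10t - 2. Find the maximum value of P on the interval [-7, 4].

263/6

The derivative is t^2 + 3t - 10, which vanishes at t = -5 and t = 2.
Evaluating at the critical points and endpoints: P(-7) = 163/6,  P(-5) = 263/6,  P(2) = -40/3,  P(4) = 10/3.
The maximum over the interval is 263/6, attained at t = -5.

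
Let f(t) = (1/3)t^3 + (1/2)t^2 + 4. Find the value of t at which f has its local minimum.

0

f'(t) = t^2 + t. Setting f'(t) = 0 gives t ∈ {-1, 0}.
f''(t) = 2t + 1. f''(-1) = -1 < 0 ⇒ local maximum; f''(0) = 1 > 0 ⇒ local minimum.
So the local minimum value is f(0) = 4.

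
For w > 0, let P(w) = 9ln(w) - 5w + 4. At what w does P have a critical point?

9/5

P'(w) = 9/w − 5 = 0 gives w = 9/5.
P''(w) = -9/w², which is negative for w > 0, so this is a local maximum.
P(9/5) = 9·ln(9/5) - 9 + 4 ≈ 0.2901.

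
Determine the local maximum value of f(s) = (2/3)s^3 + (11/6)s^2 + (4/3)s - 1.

-89/81

f'(s) = 2s^2 + (11/3)s + 4/3 = 0 at s = -4/3, -1/2.
Since f''(s) = 4s + 11/3, we get f''(-4/3) = -5/3 < 0 ⇒ local maximum; f''(-1/2) = 5/3 > 0 ⇒ local minimum.
So the local maximum value is f(-4/3) = -89/81.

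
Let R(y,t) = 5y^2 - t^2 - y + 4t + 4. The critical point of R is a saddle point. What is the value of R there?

∂R/∂y = 10y - 1 = 0 and ∂R/∂t = -2t + 4 = 0, so (y, t) = (1/10, 2).
The Hessian has R_{yy} = 10, R_{tt} = -2, R_{yt} = 0, giving D = -20 < 0, so the point is a saddle point.
R(1/10, 2) = 159/20.

159/20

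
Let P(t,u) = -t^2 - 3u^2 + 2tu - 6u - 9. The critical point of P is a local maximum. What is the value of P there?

-9/2

∂P/∂t = -2t + 2u = 0 and ∂P/∂u = 2t - 6u - 6 = 0, so (t, u) = (-3/2, -3/2).
The Hessian has P_{tt} = -2, P_{uu} = -6, P_{tu} = 2, giving D = 8 > 0 with P_{tt} < 0, so the point is a local maximum.
P(-3/2, -3/2) = -9/2.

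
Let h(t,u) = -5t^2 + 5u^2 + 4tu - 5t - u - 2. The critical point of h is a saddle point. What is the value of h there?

-33/29

∂h/∂t = -10t + 4u - 5 = 0 and ∂h/∂u = 4t + 10u - 1 = 0, so (t, u) = (-23/58, 15/58).
The Hessian has h_{tt} = -10, h_{uu} = 10, h_{tu} = 4, giving D = -116 < 0, so the point is a saddle point.
h(-23/58, 15/58) = -33/29.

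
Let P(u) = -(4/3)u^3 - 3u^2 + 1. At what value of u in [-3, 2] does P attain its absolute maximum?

-3

Differentiating, P'(u) = -4u^2 - 6u; which vanishes at u = -3/2 and u = 0.
Compare values at every candidate in [-3, 2]: P(-3) = 10, P(-3/2) = -5/4, P(0) = 1, P(2) = -65/3.
Hence the absolute maximum is 10 at u = -3.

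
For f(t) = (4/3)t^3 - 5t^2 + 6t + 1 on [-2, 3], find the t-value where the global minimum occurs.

The derivative is 4t^2 - 10t + 6, which vanishes at t = 1 and t = 3/2.
Compare values at every candidate in [-2, 3]: f(-2) = -125/3; f(1) = 10/3; f(3/2) = 13/4; f(3) = 10.
Hence the absolute minimum is -125/3 at t = -2.

-2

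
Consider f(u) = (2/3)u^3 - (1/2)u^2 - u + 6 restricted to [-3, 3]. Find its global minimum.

-27/2

f'(u) = 2u^2 - u - 1, which vanishes at u = -1/2 and u = 1.
Evaluating at the critical points and endpoints: f(-3) = -27/2,  f(-1/2) = 151/24,  f(1) = 31/6,  f(3) = 33/2.
Hence the absolute minimum is -27/2 at u = -3.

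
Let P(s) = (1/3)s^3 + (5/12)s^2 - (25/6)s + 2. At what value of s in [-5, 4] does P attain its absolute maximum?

Differentiating, P'(s) = s^2 + (5/6)s - 25/6; which vanishes at s = -5/2 and s = 5/3.
Candidates: P(-5) = -101/12, P(-5/2) = 157/16, P(5/3) = -727/324, P(4) = 40/3.
The maximum over the interval is 40/3, attained at s = 4.

4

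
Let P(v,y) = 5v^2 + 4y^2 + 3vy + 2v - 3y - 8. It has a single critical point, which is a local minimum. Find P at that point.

∂P/∂v = 10v + 3y + 2 = 0 and ∂P/∂y = 3v + 8y - 3 = 0, so (v, y) = (-25/71, 36/71).
The Hessian has P_{vv} = 10, P_{yy} = 8, P_{vy} = 3, giving D = 71 > 0 with P_{vv} > 0, so the point is a local minimum.
P(-25/71, 36/71) = -647/71.

-647/71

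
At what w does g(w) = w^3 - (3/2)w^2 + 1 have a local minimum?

Critical points: g'(w) = 3w^2 - 3w vanishes at w = 0, 1.
Second-derivative test with g''(w) = 6w - 3: g''(0) = -3 < 0 ⇒ local maximum; g''(1) = 3 > 0 ⇒ local minimum.
The local minimum is g(1) = 1/2.

1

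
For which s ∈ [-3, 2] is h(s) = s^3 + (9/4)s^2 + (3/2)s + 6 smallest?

-3

The derivative is 3s^2 + (9/2)s + 3/2, which vanishes at s = -1 and s = -1/2.
Candidates: h(-3) = -21/4, h(-1) = 23/4, h(-1/2) = 91/16, h(2) = 26.
Hence the absolute minimum is -21/4 at s = -3.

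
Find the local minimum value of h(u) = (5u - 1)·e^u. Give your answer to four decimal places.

-2.2466

By the product rule, h'(u) = (5u + 4)·e^u. Since e^u > 0, the only critical point is u = -4/5.
h''(-4/5) has the same sign as 5 > 0, so this is a local minimum.
h(-4/5) = (-5)·e^(-4/5) ≈ -2.2466.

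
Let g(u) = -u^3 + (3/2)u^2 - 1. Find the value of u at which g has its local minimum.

0

Critical points: g'(u) = -3u^2 + 3u vanishes at u = 0, 1.
Since g''(u) = -6u + 3, we get g''(0) = 3 > 0 ⇒ local minimum; g''(1) = -3 < 0 ⇒ local maximum.
Thus g has its local minimum at u = 0, with value -1.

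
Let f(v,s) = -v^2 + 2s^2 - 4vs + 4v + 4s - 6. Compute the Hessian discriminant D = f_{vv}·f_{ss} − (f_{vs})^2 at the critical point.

∂f/∂v = -2v - 4s + 4 = 0 and ∂f/∂s = -4v + 4s + 4 = 0, so (v, s) = (4/3, 1/3).
The Hessian has f_{vv} = -2, f_{ss} = 4, f_{vs} = -4, giving D = -24 < 0, so the point is a saddle point.
D = (-2)·(4) − (-4)^2 = -24.

-24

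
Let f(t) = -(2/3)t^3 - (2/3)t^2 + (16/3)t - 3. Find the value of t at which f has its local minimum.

-2

f'(t) = -2t^2 - (4/3)t + 16/3. Setting f'(t) = 0 gives t ∈ {-2, 4/3}.
Second-derivative test with f''(t) = -4t - 4/3: f''(-2) = 20/3 > 0 ⇒ local minimum; f''(4/3) = -20/3 < 0 ⇒ local maximum.
So the local minimum value is f(-2) = -11.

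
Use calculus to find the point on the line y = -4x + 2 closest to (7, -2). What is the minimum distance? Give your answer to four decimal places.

5.8209

Minimize D(x)^2 = (x - 7)^2 + (-4x + 4)^2.
d/dx[D^2] = 2(x - 7) + 2·(-4)·(-4x + 4) = 0 ⇒ x = 23/17.
Then y = -58/17 and the distance is √(576/17) ≈ 5.8209.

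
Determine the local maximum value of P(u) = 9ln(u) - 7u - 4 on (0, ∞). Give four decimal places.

-10.7382

P'(u) = 9/u − 7 = 0 gives u = 9/7.
P''(u) = -9/u², which is negative for u > 0, so this is a local maximum.
P(9/7) = 9·ln(9/7) - 9 - 4 ≈ -10.7382.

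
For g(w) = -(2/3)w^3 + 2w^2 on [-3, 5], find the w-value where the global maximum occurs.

Differentiating, g'(w) = -2w^2 + 4w; which vanishes at w = 0 and w = 2.
Evaluating at the critical points and endpoints: g(-3) = 36,  g(0) = 0,  g(2) = 8/3,  g(5) = -100/3.
The maximum over the interval is 36, attained at w = -3.

-3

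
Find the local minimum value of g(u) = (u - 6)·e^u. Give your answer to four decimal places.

-148.4132

g'(u) = 1·e^u + (u - 6)·1·e^u = (u - 5)·e^u. Since e^u > 0, the only critical point is u = 5.
g''(5) has the same sign as 1 > 0, so this is a local minimum.
g(5) = (-1)·e^(5) ≈ -148.4132.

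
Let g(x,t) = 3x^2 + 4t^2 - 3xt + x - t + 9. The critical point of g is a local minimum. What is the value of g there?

347/39

∂g/∂x = 6x - 3t + 1 = 0 and ∂g/∂t = -3x + 8t - 1 = 0, so (x, t) = (-5/39, 1/13).
The Hessian has g_{xx} = 6, g_{tt} = 8, g_{xt} = -3, giving D = 39 > 0 with g_{xx} > 0, so the point is a local minimum.
g(-5/39, 1/13) = 347/39.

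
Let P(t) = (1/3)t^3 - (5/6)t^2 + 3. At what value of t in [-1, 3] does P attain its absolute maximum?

P'(t) = t^2 - (5/3)t, which vanishes at t = 0 and t = 5/3.
Compare values at every candidate in [-1, 3]: P(-1) = 11/6; P(0) = 3; P(5/3) = 361/162; P(3) = 9/2.
The maximum over the interval is 9/2, attained at t = 3.

3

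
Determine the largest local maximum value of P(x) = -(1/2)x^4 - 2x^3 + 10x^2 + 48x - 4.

271/2

P'(x) = -2x^3 - 6x^2 + 20x + 48. Setting P'(x) = 0 gives x ∈ {-4, -2, 3}.
Since P''(x) = -6x^2 - 12x + 20, we get P''(-4) = -28 < 0 ⇒ local maximum; P''(-2) = 20 > 0 ⇒ local minimum; P''(3) = -70 < 0 ⇒ local maximum.
So the largest local maximum value is P(3) = 271/2.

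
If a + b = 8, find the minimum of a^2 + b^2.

With a + b = 8, a^2 + b^2 = a^2 + (8 − a)^2.
The derivative 2a − 2(8 − a) = 4a − 16 vanishes at a = 4; second derivative 4 > 0, a minimum.
The minimum is 2·(4)^2 = 32.

32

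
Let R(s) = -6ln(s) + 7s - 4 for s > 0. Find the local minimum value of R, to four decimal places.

R'(s) = -6/s + 7 = 0 gives s = 6/7.
R''(s) = 6/s², which is positive for s > 0, so this is a local minimum.
R(6/7) = -6·ln(6/7) + 6 - 4 ≈ 2.9249.

2.9249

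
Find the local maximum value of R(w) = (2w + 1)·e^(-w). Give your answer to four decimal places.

R'(w) = 2·e^(-w) + (2w + 1)·(-1)·e^(-w) = (-2w + 1)·e^(-w). Since e^(-w) > 0, the only critical point is w = 1/2.
R''(1/2) has the same sign as -2 < 0, so this is a local maximum.
R(1/2) = (2)·e^(-1/2) ≈ 1.2131.

1.2131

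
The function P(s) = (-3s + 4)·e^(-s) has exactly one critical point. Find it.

7/3

Differentiating with the product rule gives P'(s) = (3s - 7)·e^(-s). Since e^(-s) > 0, the only critical point is s = 7/3.
P''(7/3) has the same sign as 3 > 0, so this is a local minimum.
P(7/3) = (-3)·e^(-7/3) ≈ -0.2909.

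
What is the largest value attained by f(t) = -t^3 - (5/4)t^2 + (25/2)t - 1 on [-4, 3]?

f'(t) = -3t^2 - (5/2)t + 25/2, which vanishes at t = -5/2 and t = 5/3.
Compare values at every candidate in [-4, 3]: f(-4) = -7; f(-5/2) = -391/16; f(5/3) = 1267/108; f(3) = -7/4.
So the maximum is f(5/3) = 1267/108.

1267/108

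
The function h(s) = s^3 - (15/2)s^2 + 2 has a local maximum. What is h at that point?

h'(s) = 3s^2 - 15s = 0 at s = 0, 5.
h''(s) = 6s - 15. h''(0) = -15 < 0 ⇒ local maximum; h''(5) = 15 > 0 ⇒ local minimum.
Thus h has its local maximum at s = 0, with value 2.

2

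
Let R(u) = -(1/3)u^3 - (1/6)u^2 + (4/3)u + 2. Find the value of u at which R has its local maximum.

R'(u) = -u^2 - (1/3)u + 4/3. Setting R'(u) = 0 gives u ∈ {-4/3, 1}.
Second-derivative test with R''(u) = -2u - 1/3: R''(-4/3) = 7/3 > 0 ⇒ local minimum; R''(1) = -7/3 < 0 ⇒ local maximum.
So the local maximum value is R(1) = 17/6.

1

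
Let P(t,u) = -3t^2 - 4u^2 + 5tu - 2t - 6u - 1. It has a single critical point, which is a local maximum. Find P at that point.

∂P/∂t = -6t + 5u - 2 = 0 and ∂P/∂u = 5t - 8u - 6 = 0, so (t, u) = (-2, -2).
The Hessian has P_{tt} = -6, P_{uu} = -8, P_{tu} = 5, giving D = 23 > 0 with P_{tt} < 0, so the point is a local maximum.
P(-2, -2) = 7.

7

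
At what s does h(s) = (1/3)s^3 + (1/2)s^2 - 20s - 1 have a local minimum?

4

h'(s) = s^2 + s - 20. Setting h'(s) = 0 gives s ∈ {-5, 4}.
h''(s) = 2s + 1. h''(-5) = -9 < 0 ⇒ local maximum; h''(4) = 9 > 0 ⇒ local minimum.
The local minimum is h(4) = -155/3.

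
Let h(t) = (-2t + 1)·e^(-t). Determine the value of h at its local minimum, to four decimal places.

By the product rule, h'(t) = (2t - 3)·e^(-t). Since e^(-t) > 0, the only critical point is t = 3/2.
h''(3/2) has the same sign as 2 > 0, so this is a local minimum.
h(3/2) = (-2)·e^(-3/2) ≈ -0.4463.

-0.4463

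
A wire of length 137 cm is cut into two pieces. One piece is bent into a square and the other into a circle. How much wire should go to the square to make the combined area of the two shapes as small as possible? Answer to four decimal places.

76.7336

Let x be the length used for the square. Square side x/4; circle radius (137−x)/(2π).
A(x) = (x/4)² + π·((137−x)/(2π))² = x²/16 + (137−x)²/(4π) for 0 ≤ x ≤ 137. A'(x) = x/8 − (137−x)/(2π) = 0 gives x = 4·137/(π+4) ≈ 76.7336.
A'' = 1/8 + 1/(2π) > 0, so this gives the minimum combined area; x ≈ 76.7336 cm to the square.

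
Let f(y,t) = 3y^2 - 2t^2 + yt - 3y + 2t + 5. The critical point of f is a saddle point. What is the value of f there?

∂f/∂y = 6y + t - 3 = 0 and ∂f/∂t = y - 4t + 2 = 0, so (y, t) = (2/5, 3/5).
The Hessian has f_{yy} = 6, f_{tt} = -4, f_{yt} = 1, giving D = -25 < 0, so the point is a saddle point.
f(2/5, 3/5) = 5.

5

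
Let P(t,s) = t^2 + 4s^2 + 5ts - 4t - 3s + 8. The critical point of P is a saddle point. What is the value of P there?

∂P/∂t = 2t + 5s - 4 = 0 and ∂P/∂s = 5t + 8s - 3 = 0, so (t, s) = (-17/9, 14/9).
The Hessian has P_{tt} = 2, P_{ss} = 8, P_{ts} = 5, giving D = -9 < 0, so the point is a saddle point.
P(-17/9, 14/9) = 85/9.

85/9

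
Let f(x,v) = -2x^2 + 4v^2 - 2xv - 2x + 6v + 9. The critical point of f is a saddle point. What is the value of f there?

61/9

∂f/∂x = -4x - 2v - 2 = 0 and ∂f/∂v = -2x + 8v + 6 = 0, so (x, v) = (-1/9, -7/9).
The Hessian has f_{xx} = -4, f_{vv} = 8, f_{xv} = -2, giving D = -36 < 0, so the point is a saddle point.
f(-1/9, -7/9) = 61/9.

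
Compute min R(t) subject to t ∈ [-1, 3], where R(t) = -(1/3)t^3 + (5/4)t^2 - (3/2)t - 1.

Differentiating, R'(t) = -t^2 + (5/2)t - 3/2; which vanishes at t = 1 and t = 3/2.
Evaluating at the critical points and endpoints: R(-1) = 25/12,  R(1) = -19/12,  R(3/2) = -25/16,  R(3) = -13/4.
The minimum over the interval is -13/4, attained at t = 3.

-13/4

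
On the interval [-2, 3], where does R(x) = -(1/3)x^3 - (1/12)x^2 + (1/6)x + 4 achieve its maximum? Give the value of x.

-2

R'(x) = -x^2 - (1/6)x + 1/6, which vanishes at x = -1/2 and x = 1/3.
Candidates: R(-2) = 6,  R(-1/2) = 63/16,  R(1/3) = 1307/324,  R(3) = -21/4.
The maximum over the interval is 6, attained at x = -2.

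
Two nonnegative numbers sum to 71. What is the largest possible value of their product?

With x + y = 71, the product is P(x) = x(71 − x).
P'(x) = 71 − 2x = 0 gives x = 71/2; P'' = −2 < 0, so this is the maximum.
P = 71/2·71/2 = 5041/4.

5041/4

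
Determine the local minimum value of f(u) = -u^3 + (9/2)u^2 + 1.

1

f'(u) = -3u^2 + 9u = 0 at u = 0, 3.
Since f''(u) = -6u + 9, we get f''(0) = 9 > 0 ⇒ local minimum; f''(3) = -9 < 0 ⇒ local maximum.
The local minimum is f(0) = 1.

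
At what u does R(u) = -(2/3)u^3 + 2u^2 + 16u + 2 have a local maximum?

4

R'(u) = -2u^2 + 4u + 16. Setting R'(u) = 0 gives u ∈ {-2, 4}.
R''(u) = -4u + 4. R''(-2) = 12 > 0 ⇒ local minimum; R''(4) = -12 < 0 ⇒ local maximum.
Thus R has its local maximum at u = 4, with value 166/3.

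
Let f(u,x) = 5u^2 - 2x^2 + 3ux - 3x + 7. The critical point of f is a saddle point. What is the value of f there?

∂f/∂u = 10u + 3x = 0 and ∂f/∂x = 3u - 4x - 3 = 0, so (u, x) = (9/49, -30/49).
The Hessian has f_{uu} = 10, f_{xx} = -4, f_{ux} = 3, giving D = -49 < 0, so the point is a saddle point.
f(9/49, -30/49) = 388/49.

388/49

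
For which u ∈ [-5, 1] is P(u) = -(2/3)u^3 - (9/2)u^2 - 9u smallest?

Differentiating, P'(u) = -2u^2 - 9u - 9; which vanishes at u = -3 and u = -3/2.
Evaluating at the critical points and endpoints: P(-5) = 95/6,  P(-3) = 9/2,  P(-3/2) = 45/8,  P(1) = -85/6.
Hence the absolute minimum is -85/6 at u = 1.

1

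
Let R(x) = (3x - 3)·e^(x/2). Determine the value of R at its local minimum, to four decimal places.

By the product rule, R'(x) = ((3/2)x + 3/2)·e^(x/2). Since e^(x/2) > 0, the only critical point is x = -1.
R''(-1) has the same sign as 3/2 > 0, so this is a local minimum.
R(-1) = (-6)·e^(-1/2) ≈ -3.6392.

-3.6392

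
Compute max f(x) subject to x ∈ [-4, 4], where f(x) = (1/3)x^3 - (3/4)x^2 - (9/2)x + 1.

79/16

The derivative is x^2 - (3/2)x - 9/2, which vanishes at x = -3/2 and x = 3.
Candidates: f(-4) = -43/3, f(-3/2) = 79/16, f(3) = -41/4, f(4) = -23/3.
The maximum over the interval is 79/16, attained at x = -3/2.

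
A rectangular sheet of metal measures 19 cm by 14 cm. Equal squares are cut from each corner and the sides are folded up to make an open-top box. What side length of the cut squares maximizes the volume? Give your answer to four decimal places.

With cut size x, the volume is V(x) = x(19 − 2x)(14 − 2x) for 0 < x < 7.
V'(x) = 12x^2 − 132x + 266. Setting V'(x) = 0 gives x ≈ 2.6569 (the root in (0, 7)).
V''(x) = 24x − 132 is negative there, so this is the maximum; V ≈ 315.8551.

2.6569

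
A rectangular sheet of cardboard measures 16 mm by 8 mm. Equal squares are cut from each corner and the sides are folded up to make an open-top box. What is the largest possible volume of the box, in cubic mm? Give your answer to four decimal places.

With cut size x, the volume is V(x) = x(16 − 2x)(8 − 2x) for 0 < x < 4.
V'(x) = 12x^2 − 96x + 128. Setting V'(x) = 0 gives x ≈ 1.6906 (the root in (0, 4)).
V''(x) = 24x − 96 is negative there, so this is the maximum; V ≈ 98.5344.

98.5344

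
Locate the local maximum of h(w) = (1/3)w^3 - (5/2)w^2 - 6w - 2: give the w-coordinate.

h'(w) = w^2 - 5w - 6. Setting h'(w) = 0 gives w ∈ {-1, 6}.
Since h''(w) = 2w - 5, we get h''(-1) = -7 < 0 ⇒ local maximum; h''(6) = 7 > 0 ⇒ local minimum.
So the local maximum value is h(-1) = 7/6.

-1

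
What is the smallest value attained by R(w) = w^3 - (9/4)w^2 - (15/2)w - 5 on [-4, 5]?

R'(w) = 3w^2 - (9/2)w - 15/2, which vanishes at w = -1 and w = 5/2.
Compare values at every candidate in [-4, 5]: R(-4) = -75, R(-1) = -3/4, R(5/2) = -355/16, R(5) = 105/4.
Hence the absolute minimum is -75 at w = -4.

-75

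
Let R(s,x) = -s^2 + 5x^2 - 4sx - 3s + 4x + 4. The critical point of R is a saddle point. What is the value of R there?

∂R/∂s = -2s - 4x - 3 = 0 and ∂R/∂x = -4s + 10x + 4 = 0, so (s, x) = (-7/18, -5/9).
The Hessian has R_{ss} = -2, R_{xx} = 10, R_{sx} = -4, giving D = -36 < 0, so the point is a saddle point.
R(-7/18, -5/9) = 125/36.

125/36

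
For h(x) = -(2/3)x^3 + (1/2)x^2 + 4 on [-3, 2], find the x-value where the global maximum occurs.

-3

The derivative is -2x^2 + x, which vanishes at x = 0 and x = 1/2.
Candidates: h(-3) = 53/2, h(0) = 4, h(1/2) = 97/24, h(2) = 2/3.
Hence the absolute maximum is 53/2 at x = -3.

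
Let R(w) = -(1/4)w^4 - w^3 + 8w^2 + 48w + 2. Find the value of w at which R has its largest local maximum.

4

R'(w) = -w^3 - 3w^2 + 16w + 48. Setting R'(w) = 0 gives w ∈ {-4, -3, 4}.
Second-derivative test with R''(w) = -3w^2 - 6w + 16: R''(-4) = -8 < 0 ⇒ local maximum; R''(-3) = 7 > 0 ⇒ local minimum; R''(4) = -56 < 0 ⇒ local maximum.
Thus R has its largest local maximum at w = 4, with value 194.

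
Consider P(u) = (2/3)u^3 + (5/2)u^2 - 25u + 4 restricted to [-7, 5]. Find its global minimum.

P'(u) = 2u^2 + 5u - 25, which vanishes at u = -5 and u = 5/2.
Candidates: P(-7) = 437/6,  P(-5) = 649/6,  P(5/2) = -779/24,  P(5) = 149/6.
So the minimum is P(5/2) = -779/24.

-779/24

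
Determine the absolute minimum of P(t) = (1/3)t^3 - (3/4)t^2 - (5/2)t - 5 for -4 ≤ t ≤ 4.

The derivative is t^2 - (3/2)t - 5/2, which vanishes at t = -1 and t = 5/2.
Compare values at every candidate in [-4, 4]: P(-4) = -85/3; P(-1) = -43/12; P(5/2) = -515/48; P(4) = -17/3.
Hence the absolute minimum is -85/3 at t = -4.

-85/3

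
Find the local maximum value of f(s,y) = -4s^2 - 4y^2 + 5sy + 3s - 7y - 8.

∂f/∂s = -8s + 5y + 3 = 0 and ∂f/∂y = 5s - 8y - 7 = 0, so (s, y) = (-11/39, -41/39).
The Hessian has f_{ss} = -8, f_{yy} = -8, f_{sy} = 5, giving D = 39 > 0 with f_{ss} < 0, so the point is a local maximum.
f(-11/39, -41/39) = -185/39.

-185/39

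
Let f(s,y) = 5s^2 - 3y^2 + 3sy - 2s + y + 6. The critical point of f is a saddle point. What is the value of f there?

413/69

∂f/∂s = 10s + 3y - 2 = 0 and ∂f/∂y = 3s - 6y + 1 = 0, so (s, y) = (3/23, 16/69).
The Hessian has f_{ss} = 10, f_{yy} = -6, f_{sy} = 3, giving D = -69 < 0, so the point is a saddle point.
f(3/23, 16/69) = 413/69.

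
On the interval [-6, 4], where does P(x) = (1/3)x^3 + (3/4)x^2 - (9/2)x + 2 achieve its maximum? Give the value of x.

P'(x) = x^2 + (3/2)x - 9/2, which vanishes at x = -3 and x = 3/2.
Evaluating at the critical points and endpoints: P(-6) = -16,  P(-3) = 53/4,  P(3/2) = -31/16,  P(4) = 52/3.
The maximum over the interval is 52/3, attained at x = 4.

4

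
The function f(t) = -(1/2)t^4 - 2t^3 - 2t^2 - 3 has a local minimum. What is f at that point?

Critical points: f'(t) = -2t^3 - 6t^2 - 4t vanishes at t = -2, -1, 0.
Since f''(t) = -6t^2 - 12t - 4, we get f''(-2) = -4 < 0 ⇒ local maximum; f''(-1) = 2 > 0 ⇒ local minimum; f''(0) = -4 < 0 ⇒ local maximum.
Thus f has its local minimum at t = -1, with value -7/2.

-7/2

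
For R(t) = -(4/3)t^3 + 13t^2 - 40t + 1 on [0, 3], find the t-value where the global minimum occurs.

5/2

Differentiating, R'(t) = -4t^2 + 26t - 40; whose only zero in [0, 3] is t = 5/2.
Compare values at every candidate in [0, 3]: R(0) = 1,  R(5/2) = -463/12,  R(3) = -38.
So the minimum is R(5/2) = -463/12.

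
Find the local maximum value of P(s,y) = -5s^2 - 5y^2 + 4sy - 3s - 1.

-13/28

∂P/∂s = -10s + 4y - 3 = 0 and ∂P/∂y = 4s - 10y = 0, so (s, y) = (-5/14, -1/7).
The Hessian has P_{ss} = -10, P_{yy} = -10, P_{sy} = 4, giving D = 84 > 0 with P_{ss} < 0, so the point is a local maximum.
P(-5/14, -1/7) = -13/28.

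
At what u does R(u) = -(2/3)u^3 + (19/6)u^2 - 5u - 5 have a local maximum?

5/3

Critical points: R'(u) = -2u^2 + (19/3)u - 5 vanishes at u = 3/2, 5/3.
Second-derivative test with R''(u) = -4u + 19/3: R''(3/2) = 1/3 > 0 ⇒ local minimum; R''(5/3) = -1/3 < 0 ⇒ local maximum.
So the local maximum value is R(5/3) = -1235/162.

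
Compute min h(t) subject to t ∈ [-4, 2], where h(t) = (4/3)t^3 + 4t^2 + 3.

-55/3

h'(t) = 4t^2 + 8t, which vanishes at t = -2 and t = 0.
Evaluating at the critical points and endpoints: h(-4) = -55/3, h(-2) = 25/3, h(0) = 3, h(2) = 89/3.
The minimum over the interval is -55/3, attained at t = -4.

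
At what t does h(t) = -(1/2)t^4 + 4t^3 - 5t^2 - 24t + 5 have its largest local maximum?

h'(t) = -2t^3 + 12t^2 - 10t - 24 = 0 at t = -1, 3, 4.
Since h''(t) = -6t^2 + 24t - 10, we get h''(-1) = -40 < 0 ⇒ local maximum; h''(3) = 8 > 0 ⇒ local minimum; h''(4) = -10 < 0 ⇒ local maximum.
Thus h has its largest local maximum at t = -1, with value 39/2.

-1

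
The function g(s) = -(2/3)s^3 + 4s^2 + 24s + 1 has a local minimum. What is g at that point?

-77/3

Critical points: g'(s) = -2s^2 + 8s + 24 vanishes at s = -2, 6.
Second-derivative test with g''(s) = -4s + 8: g''(-2) = 16 > 0 ⇒ local minimum; g''(6) = -16 < 0 ⇒ local maximum.
So the local minimum value is g(-2) = -77/3.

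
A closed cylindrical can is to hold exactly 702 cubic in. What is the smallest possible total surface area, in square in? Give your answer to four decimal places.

With radius r and height h, πr²h = 702 so h = 702/(πr²), and S(r) = 2πr² + 2πrh = 2πr² + 2·702/r.
S'(r) = 4πr − 2·702/r² = 0 ⇒ r³ = 702/(2π), so r ≈ 4.8164 and h = 2r ≈ 9.6327.
S''(r) = 4π + 4·702/r³ > 0, so this is the minimum; S ≈ 437.2595.

437.2595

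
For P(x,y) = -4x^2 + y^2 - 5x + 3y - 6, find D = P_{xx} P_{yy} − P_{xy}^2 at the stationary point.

∂P/∂x = -8x - 5 = 0 and ∂P/∂y = 2y + 3 = 0, so (x, y) = (-5/8, -3/2).
The Hessian has P_{xx} = -8, P_{yy} = 2, P_{xy} = 0, giving D = -16 < 0, so the point is a saddle point.
D = (-8)·(2) − (0)^2 = -16.

-16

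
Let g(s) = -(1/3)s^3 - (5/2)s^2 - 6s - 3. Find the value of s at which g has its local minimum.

Critical points: g'(s) = -s^2 - 5s - 6 vanishes at s = -3, -2.
Since g''(s) = -2s - 5, we get g''(-3) = 1 > 0 ⇒ local minimum; g''(-2) = -1 < 0 ⇒ local maximum.
So the local minimum value is g(-3) = 3/2.

-3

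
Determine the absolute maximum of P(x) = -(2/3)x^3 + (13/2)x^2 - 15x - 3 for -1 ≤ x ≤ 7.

P'(x) = -2x^2 + 13x - 15, which vanishes at x = 3/2 and x = 5.
Candidates: P(-1) = 115/6; P(3/2) = -105/8; P(5) = 7/6; P(7) = -109/6.
Hence the absolute maximum is 115/6 at x = -1.

115/6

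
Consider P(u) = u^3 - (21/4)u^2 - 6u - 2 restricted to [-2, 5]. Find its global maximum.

-7/16

P'(u) = 3u^2 - (21/2)u - 6, which vanishes at u = -1/2 and u = 4.
Candidates: P(-2) = -19, P(-1/2) = -7/16, P(4) = -46, P(5) = -153/4.
Hence the absolute maximum is -7/16 at u = -1/2.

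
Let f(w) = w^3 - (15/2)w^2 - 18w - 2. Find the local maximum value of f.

Critical points: f'(w) = 3w^2 - 15w - 18 vanishes at w = -1, 6.
f''(w) = 6w - 15. f''(-1) = -21 < 0 ⇒ local maximum; f''(6) = 21 > 0 ⇒ local minimum.
The local maximum is f(-1) = 15/2.

15/2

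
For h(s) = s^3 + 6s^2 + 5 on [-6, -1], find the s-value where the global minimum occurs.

-6

Differentiating, h'(s) = 3s^2 + 12s; whose only zero in [-6, -1] is s = -4.
Candidates: h(-6) = 5; h(-4) = 37; h(-1) = 10.
So the minimum is h(-6) = 5.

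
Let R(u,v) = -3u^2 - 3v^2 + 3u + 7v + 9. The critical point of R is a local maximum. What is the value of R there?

∂R/∂u = -6u + 3 = 0 and ∂R/∂v = -6v + 7 = 0, so (u, v) = (1/2, 7/6).
The Hessian has R_{uu} = -6, R_{vv} = -6, R_{uv} = 0, giving D = 36 > 0 with R_{uu} < 0, so the point is a local maximum.
R(1/2, 7/6) = 83/6.

83/6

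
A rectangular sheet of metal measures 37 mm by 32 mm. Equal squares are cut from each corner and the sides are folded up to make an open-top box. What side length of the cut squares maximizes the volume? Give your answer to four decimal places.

5.7049

With cut size x, the volume is V(x) = x(37 − 2x)(32 − 2x) for 0 < x < 16.
V'(x) = 12x^2 − 276x + 1184. Setting V'(x) = 0 gives x ≈ 5.7049 (the root in (0, 16)).
V''(x) = 24x − 276 is negative there, so this is the maximum; V ≈ 3005.9537.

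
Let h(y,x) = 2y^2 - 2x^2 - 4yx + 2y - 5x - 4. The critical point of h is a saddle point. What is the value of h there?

-63/16

∂h/∂y = 4y - 4x + 2 = 0 and ∂h/∂x = -4y - 4x - 5 = 0, so (y, x) = (-7/8, -3/8).
The Hessian has h_{yy} = 4, h_{xx} = -4, h_{yx} = -4, giving D = -32 < 0, so the point is a saddle point.
h(-7/8, -3/8) = -63/16.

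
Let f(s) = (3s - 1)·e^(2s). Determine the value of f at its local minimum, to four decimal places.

By the product rule, f'(s) = (6s + 1)·e^(2s). Since e^(2s) > 0, the only critical point is s = -1/6.
f''(-1/6) has the same sign as 6 > 0, so this is a local minimum.
f(-1/6) = (-3/2)·e^(-1/3) ≈ -1.0748.

-1.0748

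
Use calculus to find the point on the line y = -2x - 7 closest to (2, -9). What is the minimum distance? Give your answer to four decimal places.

0.8944

Minimize D(x)^2 = (x - 2)^2 + (-2x + 2)^2.
d/dx[D^2] = 2(x - 2) + 2·(-2)·(-2x + 2) = 0 ⇒ x = 6/5.
Then y = -47/5 and the distance is √(4/5) ≈ 0.8944.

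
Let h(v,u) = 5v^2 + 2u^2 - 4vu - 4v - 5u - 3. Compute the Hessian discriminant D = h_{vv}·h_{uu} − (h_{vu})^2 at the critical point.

24

∂h/∂v = 10v - 4u - 4 = 0 and ∂h/∂u = -4v + 4u - 5 = 0, so (v, u) = (3/2, 11/4).
The Hessian has h_{vv} = 10, h_{uu} = 4, h_{vu} = -4, giving D = 24 > 0 with h_{vv} > 0, so the point is a local minimum.
D = (10)·(4) − (-4)^2 = 24.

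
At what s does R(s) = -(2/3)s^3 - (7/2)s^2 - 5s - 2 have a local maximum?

-1

Critical points: R'(s) = -2s^2 - 7s - 5 vanishes at s = -5/2, -1.
R''(s) = -4s - 7. R''(-5/2) = 3 > 0 ⇒ local minimum; R''(-1) = -3 < 0 ⇒ local maximum.
The local maximum is R(-1) = 1/6.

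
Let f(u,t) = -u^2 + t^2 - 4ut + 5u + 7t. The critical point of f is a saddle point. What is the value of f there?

∂f/∂u = -2u - 4t + 5 = 0 and ∂f/∂t = -4u + 2t + 7 = 0, so (u, t) = (19/10, 3/10).
The Hessian has f_{uu} = -2, f_{tt} = 2, f_{ut} = -4, giving D = -20 < 0, so the point is a saddle point.
f(19/10, 3/10) = 29/5.

29/5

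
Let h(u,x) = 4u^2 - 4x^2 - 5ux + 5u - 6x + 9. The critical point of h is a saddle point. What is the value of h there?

∂h/∂u = 8u - 5x + 5 = 0 and ∂h/∂x = -5u - 8x - 6 = 0, so (u, x) = (-70/89, -23/89).
The Hessian has h_{uu} = 8, h_{xx} = -8, h_{ux} = -5, giving D = -89 < 0, so the point is a saddle point.
h(-70/89, -23/89) = 695/89.

695/89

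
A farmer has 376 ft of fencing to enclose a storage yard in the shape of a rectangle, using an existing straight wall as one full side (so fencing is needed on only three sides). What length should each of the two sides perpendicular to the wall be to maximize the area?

Let the sides perpendicular to the wall have length x and the parallel side y, so 2x + y = 376 and the area is A = xy = x(376 − 2x).
A'(x) = 376 − 4x = 0 gives x = 94, and A''(x) = −4 < 0 confirms a maximum.
Then y = 376 − 2·94 = 188 and A = 17672.

94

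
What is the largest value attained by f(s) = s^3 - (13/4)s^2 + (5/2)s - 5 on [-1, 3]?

1/4

The derivative is 3s^2 - (13/2)s + 5/2, which vanishes at s = 1/2 and s = 5/3.
Compare values at every candidate in [-1, 3]: f(-1) = -47/4,  f(1/2) = -71/16,  f(5/3) = -565/108,  f(3) = 1/4.
The maximum over the interval is 1/4, attained at s = 3.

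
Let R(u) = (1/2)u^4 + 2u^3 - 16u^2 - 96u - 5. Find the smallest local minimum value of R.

-389

Critical points: R'(u) = 2u^3 + 6u^2 - 32u - 96 vanishes at u = -4, -3, 4.
Since R''(u) = 6u^2 + 12u - 32, we get R''(-4) = 16 > 0 ⇒ local minimum; R''(-3) = -14 < 0 ⇒ local maximum; R''(4) = 112 > 0 ⇒ local minimum.
The smallest local minimum is R(4) = -389.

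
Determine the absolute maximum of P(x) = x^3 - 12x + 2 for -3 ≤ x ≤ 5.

67

The derivative is 3x^2 - 12, which vanishes at x = -2 and x = 2.
Candidates: P(-3) = 11; P(-2) = 18; P(2) = -14; P(5) = 67.
Hence the absolute maximum is 67 at x = 5.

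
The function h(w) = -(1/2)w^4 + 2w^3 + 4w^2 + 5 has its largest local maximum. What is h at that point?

h'(w) = -2w^3 + 6w^2 + 8w = 0 at w = -1, 0, 4.
Second-derivative test with h''(w) = -6w^2 + 12w + 8: h''(-1) = -10 < 0 ⇒ local maximum; h''(0) = 8 > 0 ⇒ local minimum; h''(4) = -40 < 0 ⇒ local maximum.
Thus h has its largest local maximum at w = 4, with value 69.

69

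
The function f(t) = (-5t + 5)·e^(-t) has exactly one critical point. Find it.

2

f'(t) = (-5)·e^(-t) + (-5t + 5)·(-1)·e^(-t) = (5t - 10)·e^(-t). Since e^(-t) > 0, the only critical point is t = 2.
f''(2) has the same sign as 5 > 0, so this is a local minimum.
f(2) = (-5)·e^(-2) ≈ -0.6767.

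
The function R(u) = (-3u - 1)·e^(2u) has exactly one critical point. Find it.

R'(u) = (-3)·e^(2u) + (-3u - 1)·2·e^(2u) = (-6u - 5)·e^(2u). Since e^(2u) > 0, the only critical point is u = -5/6.
R''(-5/6) has the same sign as -6 < 0, so this is a local maximum.
R(-5/6) = (3/2)·e^(-5/3) ≈ 0.2833.

-5/6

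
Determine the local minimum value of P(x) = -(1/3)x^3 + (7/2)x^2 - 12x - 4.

-35/2

P'(x) = -x^2 + 7x - 12. Setting P'(x) = 0 gives x ∈ {3, 4}.
P''(x) = -2x + 7. P''(3) = 1 > 0 ⇒ local minimum; P''(4) = -1 < 0 ⇒ local maximum.
The local minimum is P(3) = -35/2.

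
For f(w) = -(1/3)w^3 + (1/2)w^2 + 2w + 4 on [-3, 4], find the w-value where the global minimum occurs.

The derivative is -w^2 + w + 2, which vanishes at w = -1 and w = 2.
Compare values at every candidate in [-3, 4]: f(-3) = 23/2, f(-1) = 17/6, f(2) = 22/3, f(4) = -4/3.
Hence the absolute minimum is -4/3 at w = 4.

4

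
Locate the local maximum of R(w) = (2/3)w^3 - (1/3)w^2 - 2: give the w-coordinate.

R'(w) = 2w^2 - (2/3)w. Setting R'(w) = 0 gives w ∈ {0, 1/3}.
R''(w) = 4w - 2/3. R''(0) = -2/3 < 0 ⇒ local maximum; R''(1/3) = 2/3 > 0 ⇒ local minimum.
The local maximum is R(0) = -2.

0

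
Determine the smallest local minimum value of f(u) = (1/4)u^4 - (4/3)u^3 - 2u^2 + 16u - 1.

f'(u) = u^3 - 4u^2 - 4u + 16. Setting f'(u) = 0 gives u ∈ {-2, 2, 4}.
Second-derivative test with f''(u) = 3u^2 - 8u - 4: f''(-2) = 24 > 0 ⇒ local minimum; f''(2) = -8 < 0 ⇒ local maximum; f''(4) = 12 > 0 ⇒ local minimum.
The smallest local minimum is f(-2) = -79/3.

-79/3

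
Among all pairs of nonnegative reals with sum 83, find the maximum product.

With x + y = 83, the product is P(x) = x(83 − x).
P'(x) = 83 − 2x = 0 gives x = 83/2; P'' = −2 < 0, so this is the maximum.
P = 83/2·83/2 = 6889/4.

6889/4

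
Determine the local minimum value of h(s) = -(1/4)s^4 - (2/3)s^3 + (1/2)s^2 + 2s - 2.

h'(s) = -s^3 - 2s^2 + s + 2. Setting h'(s) = 0 gives s ∈ {-2, -1, 1}.
Second-derivative test with h''(s) = -3s^2 - 4s + 1: h''(-2) = -3 < 0 ⇒ local maximum; h''(-1) = 2 > 0 ⇒ local minimum; h''(1) = -6 < 0 ⇒ local maximum.
Thus h has its local minimum at s = -1, with value -37/12.

-37/12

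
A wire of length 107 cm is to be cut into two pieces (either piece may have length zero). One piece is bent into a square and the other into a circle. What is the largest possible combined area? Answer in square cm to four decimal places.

911.0825

Let x be the length used for the square. Square side x/4; circle radius (107−x)/(2π).
A(x) = (x/4)² + π·((107−x)/(2π))² = x²/16 + (107−x)²/(4π) for 0 ≤ x ≤ 107. A'(x) = x/8 − (107−x)/(2π) = 0 gives x = 4·107/(π+4) ≈ 59.9306.
A'' > 0, so the interior critical point is a minimum; the maximum is at an endpoint. A(0) = 911.0825 and A(107) = 715.5625, so the largest area is 911.0825.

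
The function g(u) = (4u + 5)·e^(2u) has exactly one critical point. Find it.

By the product rule, g'(u) = (8u + 14)·e^(2u). Since e^(2u) > 0, the only critical point is u = -7/4.
g''(-7/4) has the same sign as 8 > 0, so this is a local minimum.
g(-7/4) = (-2)·e^(-7/2) ≈ -0.0604.

-7/4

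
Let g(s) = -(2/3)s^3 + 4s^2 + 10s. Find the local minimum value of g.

Critical points: g'(s) = -2s^2 + 8s + 10 vanishes at s = -1, 5.
g''(s) = -4s + 8. g''(-1) = 12 > 0 ⇒ local minimum; g''(5) = -12 < 0 ⇒ local maximum.
The local minimum is g(-1) = -16/3.

-16/3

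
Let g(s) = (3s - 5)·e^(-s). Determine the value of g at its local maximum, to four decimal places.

Differentiating with the product rule gives g'(s) = (-3s + 8)·e^(-s). Since e^(-s) > 0, the only critical point is s = 8/3.
g''(8/3) has the same sign as -3 < 0, so this is a local maximum.
g(8/3) = (3)·e^(-8/3) ≈ 0.2085.

0.2085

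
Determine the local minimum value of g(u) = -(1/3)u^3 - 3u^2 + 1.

-35

g'(u) = -u^2 - 6u = 0 at u = -6, 0.
g''(u) = -2u - 6. g''(-6) = 6 > 0 ⇒ local minimum; g''(0) = -6 < 0 ⇒ local maximum.
Thus g has its local minimum at u = -6, with value -35.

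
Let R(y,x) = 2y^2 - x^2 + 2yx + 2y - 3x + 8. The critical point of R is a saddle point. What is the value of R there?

61/6

∂R/∂y = 4y + 2x + 2 = 0 and ∂R/∂x = 2y - 2x - 3 = 0, so (y, x) = (1/6, -4/3).
The Hessian has R_{yy} = 4, R_{xx} = -2, R_{yx} = 2, giving D = -12 < 0, so the point is a saddle point.
R(1/6, -4/3) = 61/6.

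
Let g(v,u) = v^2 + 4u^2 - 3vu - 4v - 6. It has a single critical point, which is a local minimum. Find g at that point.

-106/7

∂g/∂v = 2v - 3u - 4 = 0 and ∂g/∂u = -3v + 8u = 0, so (v, u) = (32/7, 12/7).
The Hessian has g_{vv} = 2, g_{uu} = 8, g_{vu} = -3, giving D = 7 > 0 with g_{vv} > 0, so the point is a local minimum.
g(32/7, 12/7) = -106/7.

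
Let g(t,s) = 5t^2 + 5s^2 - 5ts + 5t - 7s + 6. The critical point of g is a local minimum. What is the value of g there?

∂g/∂t = 10t - 5s + 5 = 0 and ∂g/∂s = -5t + 10s - 7 = 0, so (t, s) = (-1/5, 3/5).
The Hessian has g_{tt} = 10, g_{ss} = 10, g_{ts} = -5, giving D = 75 > 0 with g_{tt} > 0, so the point is a local minimum.
g(-1/5, 3/5) = 17/5.

17/5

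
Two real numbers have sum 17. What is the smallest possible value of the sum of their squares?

With a + b = 17, a^2 + b^2 = a^2 + (17 − a)^2.
The derivative 2a − 2(17 − a) = 4a − 34 vanishes at a = 17/2; second derivative 4 > 0, a minimum.
The minimum is 2·(17/2)^2 = 289/2.

289/2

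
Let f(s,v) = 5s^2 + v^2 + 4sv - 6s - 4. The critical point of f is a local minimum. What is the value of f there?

∂f/∂s = 10s + 4v - 6 = 0 and ∂f/∂v = 4s + 2v = 0, so (s, v) = (3, -6).
The Hessian has f_{ss} = 10, f_{vv} = 2, f_{sv} = 4, giving D = 4 > 0 with f_{ss} > 0, so the point is a local minimum.
f(3, -6) = -13.

-13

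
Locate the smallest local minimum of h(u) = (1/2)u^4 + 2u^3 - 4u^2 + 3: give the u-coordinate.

-4

h'(u) = 2u^3 + 6u^2 - 8u = 0 at u = -4, 0, 1.
h''(u) = 6u^2 + 12u - 8. h''(-4) = 40 > 0 ⇒ local minimum; h''(0) = -8 < 0 ⇒ local maximum; h''(1) = 10 > 0 ⇒ local minimum.
The smallest local minimum is h(-4) = -61.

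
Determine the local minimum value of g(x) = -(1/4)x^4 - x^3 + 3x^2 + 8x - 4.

-33/4

g'(x) = -x^3 - 3x^2 + 6x + 8. Setting g'(x) = 0 gives x ∈ {-4, -1, 2}.
Second-derivative test with g''(x) = -3x^2 - 6x + 6: g''(-4) = -18 < 0 ⇒ local maximum; g''(-1) = 9 > 0 ⇒ local minimum; g''(2) = -18 < 0 ⇒ local maximum.
The local minimum is g(-1) = -33/4.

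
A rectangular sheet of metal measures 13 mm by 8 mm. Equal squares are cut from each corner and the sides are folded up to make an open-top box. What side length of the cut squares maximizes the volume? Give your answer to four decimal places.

1.6070

With cut size x, the volume is V(x) = x(13 − 2x)(8 − 2x) for 0 < x < 4.
V'(x) = 12x^2 − 84x + 104. Setting V'(x) = 0 gives x ≈ 1.6070 (the root in (0, 4)).
V''(x) = 24x − 84 is negative there, so this is the maximum; V ≈ 75.2651.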